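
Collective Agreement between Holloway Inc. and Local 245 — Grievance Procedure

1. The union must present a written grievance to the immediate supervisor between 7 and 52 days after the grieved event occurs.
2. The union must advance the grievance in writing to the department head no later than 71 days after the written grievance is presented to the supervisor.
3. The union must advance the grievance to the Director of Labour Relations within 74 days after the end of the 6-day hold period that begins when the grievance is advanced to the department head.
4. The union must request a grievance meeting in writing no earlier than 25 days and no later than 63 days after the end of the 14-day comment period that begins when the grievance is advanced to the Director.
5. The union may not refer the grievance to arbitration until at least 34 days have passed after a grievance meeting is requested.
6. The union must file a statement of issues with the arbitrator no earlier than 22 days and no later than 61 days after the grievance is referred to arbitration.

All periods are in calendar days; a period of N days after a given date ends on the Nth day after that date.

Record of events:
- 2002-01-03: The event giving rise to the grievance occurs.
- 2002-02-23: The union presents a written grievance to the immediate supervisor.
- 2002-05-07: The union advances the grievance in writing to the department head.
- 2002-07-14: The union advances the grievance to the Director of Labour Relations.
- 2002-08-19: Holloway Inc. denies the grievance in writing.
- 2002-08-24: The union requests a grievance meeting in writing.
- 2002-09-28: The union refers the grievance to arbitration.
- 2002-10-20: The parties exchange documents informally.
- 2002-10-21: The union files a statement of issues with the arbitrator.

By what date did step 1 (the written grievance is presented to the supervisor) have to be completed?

Step 1 runs from 2002-01-03, when the grieved event occurs. The window is 7–52 days after 2002-01-03; it closes on 2002-02-24.

2002-02-24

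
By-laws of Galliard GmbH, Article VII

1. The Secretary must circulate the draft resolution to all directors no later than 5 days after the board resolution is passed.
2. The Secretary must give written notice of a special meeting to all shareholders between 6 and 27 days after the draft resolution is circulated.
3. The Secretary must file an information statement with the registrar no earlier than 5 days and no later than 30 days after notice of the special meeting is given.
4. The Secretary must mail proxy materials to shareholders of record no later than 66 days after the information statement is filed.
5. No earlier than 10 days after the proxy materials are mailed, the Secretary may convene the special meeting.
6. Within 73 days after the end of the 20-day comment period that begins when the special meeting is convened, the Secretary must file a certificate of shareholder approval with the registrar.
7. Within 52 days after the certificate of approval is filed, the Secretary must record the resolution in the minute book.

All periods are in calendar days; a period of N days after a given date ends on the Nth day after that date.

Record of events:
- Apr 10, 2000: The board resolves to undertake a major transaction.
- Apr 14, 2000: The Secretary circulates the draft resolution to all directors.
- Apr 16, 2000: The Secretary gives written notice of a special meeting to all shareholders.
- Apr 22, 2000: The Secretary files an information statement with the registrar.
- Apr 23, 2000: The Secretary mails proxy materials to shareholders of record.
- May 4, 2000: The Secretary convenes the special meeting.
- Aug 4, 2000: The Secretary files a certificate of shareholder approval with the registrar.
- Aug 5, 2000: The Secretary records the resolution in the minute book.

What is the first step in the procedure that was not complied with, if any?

Step 2

(1) due by Apr 10, 2000 + 5 days = Apr 15, 2000; done Apr 14, 2000 — timely.
(2) the permitted window runs from Apr 14, 2000 + 6 = Apr 20, 2000 to Apr 14, 2000 + 27 = May 11, 2000; done Apr 16, 2000 — 4 days before the window opened.
The procedure was therefore not followed at step 2.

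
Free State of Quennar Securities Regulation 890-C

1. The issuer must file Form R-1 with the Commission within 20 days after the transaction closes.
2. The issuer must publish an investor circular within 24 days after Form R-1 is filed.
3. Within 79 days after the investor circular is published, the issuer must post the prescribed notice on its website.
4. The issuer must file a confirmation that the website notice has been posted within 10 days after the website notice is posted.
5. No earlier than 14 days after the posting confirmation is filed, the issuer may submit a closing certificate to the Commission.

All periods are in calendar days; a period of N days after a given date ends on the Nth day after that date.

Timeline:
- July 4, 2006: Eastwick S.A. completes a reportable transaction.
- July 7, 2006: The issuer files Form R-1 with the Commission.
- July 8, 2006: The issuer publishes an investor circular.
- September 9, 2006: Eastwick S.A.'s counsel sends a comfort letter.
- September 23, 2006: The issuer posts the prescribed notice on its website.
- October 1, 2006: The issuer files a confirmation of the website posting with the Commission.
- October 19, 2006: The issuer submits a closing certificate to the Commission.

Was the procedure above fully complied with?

Yes

Step 1 — counting 20 days from July 4, 2006 (when the transaction closes) gives a deadline of July 24, 2006; July 7, 2006 is within that limit.
Step 2 — counting 24 days from July 7, 2006 (when Form R-1 is filed) gives a deadline of July 31, 2006; done July 8, 2006 — timely.
Step 3 — counting 79 days from July 8, 2006 (when the investor circular is published) gives a deadline of September 25, 2006; done September 23, 2006 — timely.
Step 4 — counting 10 days from September 23, 2006 (when the website notice is posted) gives a deadline of October 3, 2006; October 1, 2006 is within that limit.
Step 5 — must wait 14 days from October 1, 2006 (when the posting confirmation is filed), so not before October 15, 2006; October 19, 2006 is on or after that date.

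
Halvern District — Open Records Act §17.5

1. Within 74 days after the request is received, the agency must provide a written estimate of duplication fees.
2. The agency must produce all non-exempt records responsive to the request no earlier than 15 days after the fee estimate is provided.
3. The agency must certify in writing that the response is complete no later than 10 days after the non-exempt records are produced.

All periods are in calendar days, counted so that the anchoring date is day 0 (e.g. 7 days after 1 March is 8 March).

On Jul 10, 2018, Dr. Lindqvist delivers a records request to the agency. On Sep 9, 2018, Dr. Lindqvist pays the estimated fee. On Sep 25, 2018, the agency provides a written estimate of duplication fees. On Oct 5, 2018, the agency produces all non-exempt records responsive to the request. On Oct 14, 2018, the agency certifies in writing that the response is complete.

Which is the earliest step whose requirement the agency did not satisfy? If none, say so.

Step 1: 74 days after Jul 10, 2018 (when the request is received) is Sep 22, 2018; Sep 25, 2018 misses that deadline by 3 days.

Step 1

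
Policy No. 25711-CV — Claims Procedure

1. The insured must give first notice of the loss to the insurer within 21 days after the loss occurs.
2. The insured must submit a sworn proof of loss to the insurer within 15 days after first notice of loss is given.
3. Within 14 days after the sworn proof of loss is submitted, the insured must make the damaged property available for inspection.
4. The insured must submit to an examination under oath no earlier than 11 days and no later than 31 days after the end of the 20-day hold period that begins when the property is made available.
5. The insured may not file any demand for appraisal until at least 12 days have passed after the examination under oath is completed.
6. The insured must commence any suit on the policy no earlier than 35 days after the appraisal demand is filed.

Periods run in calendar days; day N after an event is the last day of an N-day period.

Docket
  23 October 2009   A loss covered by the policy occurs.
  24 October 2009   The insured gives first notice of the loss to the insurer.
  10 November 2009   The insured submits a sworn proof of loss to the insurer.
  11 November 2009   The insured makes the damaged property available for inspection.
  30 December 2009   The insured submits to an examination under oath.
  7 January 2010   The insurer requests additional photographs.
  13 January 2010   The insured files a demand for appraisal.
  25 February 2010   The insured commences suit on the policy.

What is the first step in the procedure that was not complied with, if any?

(1) due by 23 October 2009 + 21 days = 13 November 2009; completed 24 October 2009, before the deadline.
(2) due by 24 October 2009 + 15 days = 8 November 2009; done 10 November 2009 — 2 days late.
That is the first point of non-compliance.

Step 2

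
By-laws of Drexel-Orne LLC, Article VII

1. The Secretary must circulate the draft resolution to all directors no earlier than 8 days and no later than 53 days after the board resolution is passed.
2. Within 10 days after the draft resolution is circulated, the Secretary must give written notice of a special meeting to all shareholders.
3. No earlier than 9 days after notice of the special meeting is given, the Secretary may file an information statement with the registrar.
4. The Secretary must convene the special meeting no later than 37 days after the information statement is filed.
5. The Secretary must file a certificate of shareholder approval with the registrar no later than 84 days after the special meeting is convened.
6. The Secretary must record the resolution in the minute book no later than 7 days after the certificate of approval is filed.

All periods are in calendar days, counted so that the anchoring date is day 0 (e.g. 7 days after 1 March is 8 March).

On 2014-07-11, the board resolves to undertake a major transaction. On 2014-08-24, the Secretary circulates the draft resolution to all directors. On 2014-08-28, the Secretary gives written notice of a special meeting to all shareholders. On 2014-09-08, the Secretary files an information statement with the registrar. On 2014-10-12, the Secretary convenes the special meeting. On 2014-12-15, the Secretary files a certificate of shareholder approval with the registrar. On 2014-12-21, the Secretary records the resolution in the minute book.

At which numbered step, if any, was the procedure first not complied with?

None — every step was satisfied

(1) the permitted window runs from 2014-07-11 + 8 = 2014-07-19 to 2014-07-11 + 53 = 2014-09-02; 2014-08-24 falls inside that range.
(2) due by 2014-08-24 + 10 days = 2014-09-03; completed 2014-08-28, before the deadline.
(3) permitted from 2014-08-28 + 9 days = 2014-09-06 onward; done 2014-09-08, after the minimum wait.
(4) due by 2014-09-08 + 37 days = 2014-10-15; 2014-10-12 is within that limit.
(5) due by 2014-10-12 + 84 days = 2015-01-04; completed 2014-12-15, before the deadline.
(6) due by 2014-12-15 + 7 days = 2014-12-22; completed 2014-12-21, before the deadline.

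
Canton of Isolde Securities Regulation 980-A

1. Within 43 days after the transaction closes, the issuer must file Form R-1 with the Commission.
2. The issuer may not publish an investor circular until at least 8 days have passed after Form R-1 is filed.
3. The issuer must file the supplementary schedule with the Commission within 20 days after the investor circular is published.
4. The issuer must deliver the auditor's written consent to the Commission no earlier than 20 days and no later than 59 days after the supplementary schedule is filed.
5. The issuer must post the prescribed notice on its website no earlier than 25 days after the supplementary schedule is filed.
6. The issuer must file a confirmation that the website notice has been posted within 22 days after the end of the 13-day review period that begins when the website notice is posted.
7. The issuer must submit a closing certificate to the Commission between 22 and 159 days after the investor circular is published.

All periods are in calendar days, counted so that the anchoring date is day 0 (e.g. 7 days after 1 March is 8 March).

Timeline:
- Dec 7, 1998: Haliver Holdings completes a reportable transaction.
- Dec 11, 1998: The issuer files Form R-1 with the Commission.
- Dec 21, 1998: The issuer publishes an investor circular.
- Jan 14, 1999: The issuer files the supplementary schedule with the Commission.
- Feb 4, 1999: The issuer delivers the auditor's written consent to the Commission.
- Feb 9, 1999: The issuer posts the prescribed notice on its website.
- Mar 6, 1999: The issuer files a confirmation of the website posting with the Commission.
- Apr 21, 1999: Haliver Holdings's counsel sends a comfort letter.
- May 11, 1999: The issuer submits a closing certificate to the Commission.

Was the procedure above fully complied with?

(1) due by Dec 7, 1998 + 43 days = Jan 19, 1999; done Dec 11, 1998 — timely.
(2) permitted from Dec 11, 1998 + 8 days = Dec 19, 1998 onward; done Dec 21, 1998 — permitted.
(3) due by Dec 21, 1998 + 20 days = Jan 10, 1999; Jan 14, 1999 misses that deadline by 4 days.
That is the first point of non-compliance.

No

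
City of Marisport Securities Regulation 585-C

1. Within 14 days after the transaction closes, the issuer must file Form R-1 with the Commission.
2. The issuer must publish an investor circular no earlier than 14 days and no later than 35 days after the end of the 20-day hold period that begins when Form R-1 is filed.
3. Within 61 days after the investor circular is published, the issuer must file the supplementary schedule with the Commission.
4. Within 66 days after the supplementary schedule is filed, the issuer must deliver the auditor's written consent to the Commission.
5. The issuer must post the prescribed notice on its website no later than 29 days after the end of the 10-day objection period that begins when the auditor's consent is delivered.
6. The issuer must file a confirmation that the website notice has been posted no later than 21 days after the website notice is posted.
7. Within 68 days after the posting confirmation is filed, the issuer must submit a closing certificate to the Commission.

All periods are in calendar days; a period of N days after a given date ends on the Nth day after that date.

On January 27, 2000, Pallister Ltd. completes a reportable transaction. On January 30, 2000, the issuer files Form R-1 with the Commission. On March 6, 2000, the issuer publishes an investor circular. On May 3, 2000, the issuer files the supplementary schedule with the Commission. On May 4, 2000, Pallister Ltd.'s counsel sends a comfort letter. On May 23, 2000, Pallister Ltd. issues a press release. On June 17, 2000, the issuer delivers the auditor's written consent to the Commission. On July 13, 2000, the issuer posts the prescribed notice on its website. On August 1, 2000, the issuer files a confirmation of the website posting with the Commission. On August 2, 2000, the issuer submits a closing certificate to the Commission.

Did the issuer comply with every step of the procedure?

Yes

Step 1 — counting 14 days from January 27, 2000 (when the transaction closes) gives a deadline of February 10, 2000; January 30, 2000 is within that limit.
Step 2 — 14 and 35 days from February 19, 2000 (end of the 20-day hold period, which began when Form R-1 is filed on January 30, 2000) are March 4, 2000 and March 25, 2000 respectively; done March 6, 2000, which is between those dates.
Step 3 — counting 61 days from March 6, 2000 (when the investor circular is published) gives a deadline of May 6, 2000; completed May 3, 2000, before the deadline.
Step 4 — counting 66 days from May 3, 2000 (when the supplementary schedule is filed) gives a deadline of July 8, 2000; June 17, 2000 is within that limit.
Step 5 — counting 29 days from June 27, 2000 (end of the 10-day objection period, which began when the auditor's consent is delivered on June 17, 2000) gives a deadline of July 26, 2000; completed July 13, 2000, before the deadline.
Step 6 — counting 21 days from July 13, 2000 (when the website notice is posted) gives a deadline of August 3, 2000; done August 1, 2000 — timely.
Step 7 — counting 68 days from August 1, 2000 (when the posting confirmation is filed) gives a deadline of October 8, 2000; done August 2, 2000 — timely.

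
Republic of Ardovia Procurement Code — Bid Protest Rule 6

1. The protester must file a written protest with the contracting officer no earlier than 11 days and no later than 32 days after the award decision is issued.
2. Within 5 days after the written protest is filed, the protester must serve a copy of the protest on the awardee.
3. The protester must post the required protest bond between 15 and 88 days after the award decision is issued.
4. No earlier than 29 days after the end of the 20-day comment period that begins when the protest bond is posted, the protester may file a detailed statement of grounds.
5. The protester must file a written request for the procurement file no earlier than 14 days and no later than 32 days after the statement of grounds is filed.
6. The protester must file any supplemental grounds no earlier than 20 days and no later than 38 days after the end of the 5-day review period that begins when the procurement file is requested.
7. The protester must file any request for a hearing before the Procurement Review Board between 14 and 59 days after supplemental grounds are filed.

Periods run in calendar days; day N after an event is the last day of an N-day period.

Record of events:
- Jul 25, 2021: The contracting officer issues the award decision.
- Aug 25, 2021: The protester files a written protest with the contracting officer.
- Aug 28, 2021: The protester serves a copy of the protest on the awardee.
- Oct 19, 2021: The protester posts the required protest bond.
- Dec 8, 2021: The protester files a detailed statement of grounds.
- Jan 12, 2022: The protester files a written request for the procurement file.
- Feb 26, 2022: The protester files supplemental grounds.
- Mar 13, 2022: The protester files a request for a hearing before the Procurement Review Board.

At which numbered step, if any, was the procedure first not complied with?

Step 1 — 11 and 32 days from Jul 25, 2021 (when the award decision is issued) are Aug 5, 2021 and Aug 26, 2021 respectively; done Aug 25, 2021, which is between those dates.
Step 2 — counting 5 days from Aug 25, 2021 (when the written protest is filed) gives a deadline of Aug 30, 2021; completed Aug 28, 2021, before the deadline.
Step 3 — 15 and 88 days from Jul 25, 2021 (when the award decision is issued) are Aug 9, 2021 and Oct 21, 2021 respectively; done Oct 19, 2021, which is between those dates.
Step 4 — must wait 29 days from Nov 8, 2021 (end of the 20-day comment period, which began when the protest bond is posted on Oct 19, 2021), so not before Dec 7, 2021; done Dec 8, 2021 — permitted.
Step 5 — 14 and 32 days from Dec 8, 2021 (when the statement of grounds is filed) are Dec 22, 2021 and Jan 9, 2022 respectively; done Jan 12, 2022 — 3 days after the window closed.

Step 5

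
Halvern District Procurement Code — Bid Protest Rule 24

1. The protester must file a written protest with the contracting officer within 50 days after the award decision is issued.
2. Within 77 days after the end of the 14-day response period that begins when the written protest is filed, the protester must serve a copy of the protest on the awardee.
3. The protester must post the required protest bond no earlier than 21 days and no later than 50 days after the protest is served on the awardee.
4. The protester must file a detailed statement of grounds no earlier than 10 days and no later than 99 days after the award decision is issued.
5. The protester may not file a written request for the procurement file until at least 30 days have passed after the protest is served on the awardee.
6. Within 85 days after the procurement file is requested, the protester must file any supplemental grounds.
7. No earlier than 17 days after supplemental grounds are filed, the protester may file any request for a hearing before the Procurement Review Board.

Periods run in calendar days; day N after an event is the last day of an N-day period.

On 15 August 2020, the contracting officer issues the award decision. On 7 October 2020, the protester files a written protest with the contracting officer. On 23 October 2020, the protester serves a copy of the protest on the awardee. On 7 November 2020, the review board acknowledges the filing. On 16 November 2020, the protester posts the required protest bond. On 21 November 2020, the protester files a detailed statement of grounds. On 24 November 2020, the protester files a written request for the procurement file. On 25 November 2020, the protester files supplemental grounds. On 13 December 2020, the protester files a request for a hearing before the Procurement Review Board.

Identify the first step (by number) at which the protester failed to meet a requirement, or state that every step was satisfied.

Step 1 — counting 50 days from 15 August 2020 (when the award decision is issued) gives a deadline of 4 October 2020; 7 October 2020 misses that deadline by 3 days.

Step 1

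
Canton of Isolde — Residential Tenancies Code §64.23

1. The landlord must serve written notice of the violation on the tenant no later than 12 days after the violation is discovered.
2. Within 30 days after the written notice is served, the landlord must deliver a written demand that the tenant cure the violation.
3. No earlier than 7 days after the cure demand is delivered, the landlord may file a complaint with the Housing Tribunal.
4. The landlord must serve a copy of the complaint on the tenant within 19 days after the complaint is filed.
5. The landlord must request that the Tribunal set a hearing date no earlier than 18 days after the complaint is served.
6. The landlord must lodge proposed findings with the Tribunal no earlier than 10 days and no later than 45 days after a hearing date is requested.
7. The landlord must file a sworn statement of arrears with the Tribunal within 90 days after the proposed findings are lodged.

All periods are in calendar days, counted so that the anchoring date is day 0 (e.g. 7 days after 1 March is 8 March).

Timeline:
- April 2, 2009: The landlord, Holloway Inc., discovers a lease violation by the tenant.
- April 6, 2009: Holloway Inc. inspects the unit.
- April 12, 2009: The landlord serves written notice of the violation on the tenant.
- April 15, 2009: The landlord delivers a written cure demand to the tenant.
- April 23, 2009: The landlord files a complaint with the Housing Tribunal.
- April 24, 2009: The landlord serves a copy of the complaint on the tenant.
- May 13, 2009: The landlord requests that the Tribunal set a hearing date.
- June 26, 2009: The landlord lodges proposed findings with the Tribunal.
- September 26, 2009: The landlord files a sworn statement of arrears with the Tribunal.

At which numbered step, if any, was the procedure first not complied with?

Step 7

Step 1: 12 days after April 2, 2009 (when the violation is discovered) is April 14, 2009; April 12, 2009 is within that limit.
Step 2: 30 days after April 12, 2009 (when the written notice is served) is May 12, 2009; April 15, 2009 is within that limit.
Step 3: the earliest permitted date is 7 days after April 15, 2009 (when the cure demand is delivered), i.e. April 22, 2009; done April 23, 2009 — permitted.
Step 4: 19 days after April 23, 2009 (when the complaint is filed) is May 12, 2009; done April 24, 2009 — timely.
Step 5: the earliest permitted date is 18 days after April 24, 2009 (when the complaint is served), i.e. May 12, 2009; May 13, 2009 is on or after that date.
Step 6: the window is 10–45 days after May 13, 2009 (when a hearing date is requested), so May 23, 2009 through June 27, 2009; done June 26, 2009 — within the window.
Step 7: 90 days after June 26, 2009 (when the proposed findings are lodged) is September 24, 2009; not done until September 26, 2009, 2 days after the deadline.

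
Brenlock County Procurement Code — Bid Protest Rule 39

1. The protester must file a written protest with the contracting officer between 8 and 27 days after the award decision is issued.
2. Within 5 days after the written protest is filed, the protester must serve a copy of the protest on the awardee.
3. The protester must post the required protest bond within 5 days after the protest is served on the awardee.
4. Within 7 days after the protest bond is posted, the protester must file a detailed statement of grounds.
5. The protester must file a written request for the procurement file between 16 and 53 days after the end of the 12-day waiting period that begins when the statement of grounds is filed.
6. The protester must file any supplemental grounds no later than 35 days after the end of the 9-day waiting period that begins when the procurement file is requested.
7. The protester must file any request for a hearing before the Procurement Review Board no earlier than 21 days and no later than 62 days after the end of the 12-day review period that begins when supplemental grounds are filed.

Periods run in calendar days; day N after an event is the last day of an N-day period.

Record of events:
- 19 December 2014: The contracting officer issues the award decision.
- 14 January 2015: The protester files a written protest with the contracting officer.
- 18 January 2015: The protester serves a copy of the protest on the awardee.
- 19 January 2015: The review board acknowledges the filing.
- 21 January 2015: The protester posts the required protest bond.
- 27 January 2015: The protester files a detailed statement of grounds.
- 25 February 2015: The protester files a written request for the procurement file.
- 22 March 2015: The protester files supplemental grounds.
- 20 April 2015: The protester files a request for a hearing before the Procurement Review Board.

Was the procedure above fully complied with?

No

(1) the permitted window runs from 19 December 2014 + 8 = 27 December 2014 to 19 December 2014 + 27 = 15 January 2015; 14 January 2015 falls inside that range.
(2) due by 14 January 2015 + 5 days = 19 January 2015; done 18 January 2015 — timely.
(3) due by 18 January 2015 + 5 days = 23 January 2015; done 21 January 2015 — timely.
(4) due by 21 January 2015 + 7 days = 28 January 2015; done 27 January 2015 — timely.
(5) the permitted window runs from 8 February 2015 + 16 = 24 February 2015 to 8 February 2015 + 53 = 2 April 2015; done 25 February 2015 — within the window.
(6) due by 6 March 2015 + 35 days = 10 April 2015; 22 March 2015 is within that limit.
(7) the permitted window runs from 3 April 2015 + 21 = 24 April 2015 to 3 April 2015 + 62 = 4 June 2015; done 20 April 2015 — 4 days before the window opened.
The procedure was therefore not followed at step 7.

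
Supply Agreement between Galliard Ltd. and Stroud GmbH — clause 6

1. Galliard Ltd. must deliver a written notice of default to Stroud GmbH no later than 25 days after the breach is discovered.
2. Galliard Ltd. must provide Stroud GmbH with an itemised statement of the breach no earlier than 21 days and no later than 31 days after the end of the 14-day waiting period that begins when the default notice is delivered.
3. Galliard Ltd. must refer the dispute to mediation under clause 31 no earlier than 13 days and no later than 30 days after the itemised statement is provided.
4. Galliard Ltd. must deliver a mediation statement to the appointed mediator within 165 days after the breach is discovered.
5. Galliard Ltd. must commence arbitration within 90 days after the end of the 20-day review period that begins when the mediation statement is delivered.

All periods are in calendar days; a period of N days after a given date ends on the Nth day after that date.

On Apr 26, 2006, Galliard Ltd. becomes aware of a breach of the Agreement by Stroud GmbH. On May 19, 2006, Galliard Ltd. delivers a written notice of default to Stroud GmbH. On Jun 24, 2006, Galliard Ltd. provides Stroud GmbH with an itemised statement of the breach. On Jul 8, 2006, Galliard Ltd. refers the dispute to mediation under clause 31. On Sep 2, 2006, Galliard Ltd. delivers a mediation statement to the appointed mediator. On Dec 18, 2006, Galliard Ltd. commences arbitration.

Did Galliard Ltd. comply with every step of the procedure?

Step 1 — counting 25 days from Apr 26, 2006 (when the breach is discovered) gives a deadline of May 21, 2006; completed May 19, 2006, before the deadline.
Step 2 — 21 and 31 days from Jun 2, 2006 (end of the 14-day waiting period, which began when the default notice is delivered on May 19, 2006) are Jun 23, 2006 and Jul 3, 2006 respectively; Jun 24, 2006 falls inside that range.
Step 3 — 13 and 30 days from Jun 24, 2006 (when the itemised statement is provided) are Jul 7, 2006 and Jul 24, 2006 respectively; done Jul 8, 2006, which is between those dates.
Step 4 — counting 165 days from Apr 26, 2006 (when the breach is discovered) gives a deadline of Oct 8, 2006; Sep 2, 2006 is within that limit.
Step 5 — counting 90 days from Sep 22, 2006 (end of the 20-day review period, which began when the mediation statement is delivered on Sep 2, 2006) gives a deadline of Dec 21, 2006; done Dec 18, 2006 — timely.

Yes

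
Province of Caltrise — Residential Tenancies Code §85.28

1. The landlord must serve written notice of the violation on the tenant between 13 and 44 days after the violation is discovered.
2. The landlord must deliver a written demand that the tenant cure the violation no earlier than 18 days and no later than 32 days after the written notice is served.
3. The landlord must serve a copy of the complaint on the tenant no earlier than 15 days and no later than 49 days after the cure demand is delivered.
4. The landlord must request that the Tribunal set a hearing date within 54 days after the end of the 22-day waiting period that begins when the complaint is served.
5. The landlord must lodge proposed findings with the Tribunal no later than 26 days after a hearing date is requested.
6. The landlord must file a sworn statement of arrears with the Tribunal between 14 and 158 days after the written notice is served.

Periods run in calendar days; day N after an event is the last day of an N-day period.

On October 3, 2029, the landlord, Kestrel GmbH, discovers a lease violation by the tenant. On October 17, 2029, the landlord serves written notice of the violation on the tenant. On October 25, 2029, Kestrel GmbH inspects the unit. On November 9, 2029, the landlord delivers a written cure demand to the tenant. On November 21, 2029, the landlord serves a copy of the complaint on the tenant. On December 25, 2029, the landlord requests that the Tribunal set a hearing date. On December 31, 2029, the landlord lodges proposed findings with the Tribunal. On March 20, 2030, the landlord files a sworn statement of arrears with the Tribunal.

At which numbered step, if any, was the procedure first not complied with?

Step 3

Step 1 — 13 and 44 days from October 3, 2029 (when the violation is discovered) are October 16, 2029 and November 16, 2029 respectively; done October 17, 2029 — within the window.
Step 2 — 18 and 32 days from October 17, 2029 (when the written notice is served) are November 4, 2029 and November 18, 2029 respectively; done November 9, 2029 — within the window.
Step 3 — 15 and 49 days from November 9, 2029 (when the cure demand is delivered) are November 24, 2029 and December 28, 2029 respectively; November 21, 2029 is 3 days too early.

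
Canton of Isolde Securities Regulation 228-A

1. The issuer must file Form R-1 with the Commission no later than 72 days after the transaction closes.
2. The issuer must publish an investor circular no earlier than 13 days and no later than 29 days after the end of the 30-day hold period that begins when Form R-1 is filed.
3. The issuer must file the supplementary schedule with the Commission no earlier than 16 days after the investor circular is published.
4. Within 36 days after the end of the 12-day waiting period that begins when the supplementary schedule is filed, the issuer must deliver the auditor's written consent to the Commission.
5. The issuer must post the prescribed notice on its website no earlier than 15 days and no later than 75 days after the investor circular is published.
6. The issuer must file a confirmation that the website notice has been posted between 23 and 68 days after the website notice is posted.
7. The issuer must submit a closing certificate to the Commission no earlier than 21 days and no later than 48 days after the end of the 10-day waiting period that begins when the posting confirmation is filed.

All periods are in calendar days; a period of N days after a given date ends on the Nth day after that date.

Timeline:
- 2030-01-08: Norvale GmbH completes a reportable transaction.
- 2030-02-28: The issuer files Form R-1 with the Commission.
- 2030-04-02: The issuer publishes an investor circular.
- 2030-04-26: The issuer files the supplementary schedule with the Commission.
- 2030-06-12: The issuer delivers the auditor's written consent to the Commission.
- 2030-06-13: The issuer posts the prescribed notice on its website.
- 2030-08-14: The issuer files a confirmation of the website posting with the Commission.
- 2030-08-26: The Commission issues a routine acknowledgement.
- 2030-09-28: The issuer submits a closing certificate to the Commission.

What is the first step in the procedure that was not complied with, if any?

Step 1 — counting 72 days from 2030-01-08 (when the transaction closes) gives a deadline of 2030-03-21; done 2030-02-28 — timely.
Step 2 — 13 and 29 days from 2030-03-30 (end of the 30-day hold period, which began when Form R-1 is filed on 2030-02-28) are 2030-04-12 and 2030-04-28 respectively; 2030-04-02 is 10 days too early.

Step 2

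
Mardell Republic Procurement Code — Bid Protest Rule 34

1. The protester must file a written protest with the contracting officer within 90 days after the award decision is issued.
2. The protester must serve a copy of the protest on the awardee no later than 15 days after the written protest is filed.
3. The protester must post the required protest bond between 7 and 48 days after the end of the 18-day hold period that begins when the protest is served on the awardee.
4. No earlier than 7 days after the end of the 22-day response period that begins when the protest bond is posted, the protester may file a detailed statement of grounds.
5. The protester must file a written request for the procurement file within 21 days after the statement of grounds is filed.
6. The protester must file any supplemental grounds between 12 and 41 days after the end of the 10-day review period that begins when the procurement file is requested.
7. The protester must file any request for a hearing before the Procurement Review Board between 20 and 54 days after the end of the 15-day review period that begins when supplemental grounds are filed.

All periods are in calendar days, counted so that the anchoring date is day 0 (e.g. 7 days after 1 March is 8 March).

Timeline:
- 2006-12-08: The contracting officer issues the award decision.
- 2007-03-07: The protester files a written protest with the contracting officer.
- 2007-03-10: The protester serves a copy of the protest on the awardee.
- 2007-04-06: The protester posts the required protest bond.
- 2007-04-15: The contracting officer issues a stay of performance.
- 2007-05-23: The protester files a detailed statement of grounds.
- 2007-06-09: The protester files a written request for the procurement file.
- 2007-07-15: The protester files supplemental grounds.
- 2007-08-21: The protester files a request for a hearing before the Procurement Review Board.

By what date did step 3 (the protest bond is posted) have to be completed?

2007-05-15

The protest is served on the awardee on 2007-03-10; the 18-day hold period therefore ends 2007-03-28, and step 3 runs from that date. The window is 7–48 days after 2007-03-28; it closes on 2007-05-15.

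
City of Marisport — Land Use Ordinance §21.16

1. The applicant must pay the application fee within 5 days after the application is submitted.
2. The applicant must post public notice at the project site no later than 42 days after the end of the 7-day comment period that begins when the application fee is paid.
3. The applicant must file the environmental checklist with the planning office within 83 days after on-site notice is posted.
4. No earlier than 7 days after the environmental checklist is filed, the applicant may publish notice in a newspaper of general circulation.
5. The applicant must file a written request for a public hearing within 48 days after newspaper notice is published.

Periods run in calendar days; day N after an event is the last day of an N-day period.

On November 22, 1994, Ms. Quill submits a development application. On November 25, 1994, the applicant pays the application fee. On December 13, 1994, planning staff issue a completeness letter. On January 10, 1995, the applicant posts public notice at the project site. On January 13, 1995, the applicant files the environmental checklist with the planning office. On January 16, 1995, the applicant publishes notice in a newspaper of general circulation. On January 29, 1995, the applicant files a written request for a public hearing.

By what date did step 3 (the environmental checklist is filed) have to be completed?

April 3, 1995

Step 3 runs from January 10, 1995, when on-site notice is posted. 83 days after January 10, 1995 is April 3, 1995.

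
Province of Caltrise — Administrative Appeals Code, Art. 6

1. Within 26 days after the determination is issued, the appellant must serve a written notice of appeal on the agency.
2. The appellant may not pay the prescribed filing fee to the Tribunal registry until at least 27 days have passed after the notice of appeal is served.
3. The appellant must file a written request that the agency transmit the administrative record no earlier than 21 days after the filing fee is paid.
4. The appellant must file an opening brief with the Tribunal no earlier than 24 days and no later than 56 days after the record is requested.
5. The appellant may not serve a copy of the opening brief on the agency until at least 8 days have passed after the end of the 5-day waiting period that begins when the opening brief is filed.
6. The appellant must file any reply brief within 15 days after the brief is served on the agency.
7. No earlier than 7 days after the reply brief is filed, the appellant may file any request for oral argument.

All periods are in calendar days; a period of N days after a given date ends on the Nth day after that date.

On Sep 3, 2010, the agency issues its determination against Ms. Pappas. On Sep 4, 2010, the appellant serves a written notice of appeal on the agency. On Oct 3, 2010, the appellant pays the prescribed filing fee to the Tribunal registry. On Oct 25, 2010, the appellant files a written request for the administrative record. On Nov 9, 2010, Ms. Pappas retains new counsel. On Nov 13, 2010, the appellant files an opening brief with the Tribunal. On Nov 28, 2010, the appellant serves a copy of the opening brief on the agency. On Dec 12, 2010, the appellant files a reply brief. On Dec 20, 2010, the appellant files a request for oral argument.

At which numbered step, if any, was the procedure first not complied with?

Step 4

(1) due by Sep 3, 2010 + 26 days = Sep 29, 2010; Sep 4, 2010 is within that limit.
(2) permitted from Sep 4, 2010 + 27 days = Oct 1, 2010 onward; done Oct 3, 2010, after the minimum wait.
(3) permitted from Oct 3, 2010 + 21 days = Oct 24, 2010 onward; done Oct 25, 2010 — permitted.
(4) the permitted window runs from Oct 25, 2010 + 24 = Nov 18, 2010 to Oct 25, 2010 + 56 = Dec 20, 2010; Nov 13, 2010 is 5 days too early.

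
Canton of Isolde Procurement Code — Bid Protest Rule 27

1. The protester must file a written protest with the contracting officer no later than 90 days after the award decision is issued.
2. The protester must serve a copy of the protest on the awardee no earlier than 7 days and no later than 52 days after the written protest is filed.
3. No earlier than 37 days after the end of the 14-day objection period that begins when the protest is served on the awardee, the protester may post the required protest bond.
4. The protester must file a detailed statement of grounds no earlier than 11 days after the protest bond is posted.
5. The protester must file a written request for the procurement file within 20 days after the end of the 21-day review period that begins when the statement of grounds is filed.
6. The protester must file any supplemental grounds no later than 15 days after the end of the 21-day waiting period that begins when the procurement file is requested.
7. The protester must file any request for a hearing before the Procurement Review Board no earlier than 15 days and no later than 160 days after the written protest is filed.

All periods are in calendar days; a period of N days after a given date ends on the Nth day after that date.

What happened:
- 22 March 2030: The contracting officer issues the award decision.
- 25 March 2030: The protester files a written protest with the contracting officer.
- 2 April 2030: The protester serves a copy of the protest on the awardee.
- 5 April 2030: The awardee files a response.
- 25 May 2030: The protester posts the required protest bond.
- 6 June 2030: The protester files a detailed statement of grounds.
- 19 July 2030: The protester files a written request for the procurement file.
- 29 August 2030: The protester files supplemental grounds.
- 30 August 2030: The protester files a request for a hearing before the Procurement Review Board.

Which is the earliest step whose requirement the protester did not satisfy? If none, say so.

Step 1: 90 days after 22 March 2030 (when the award decision is issued) is 20 June 2030; completed 25 March 2030, before the deadline.
Step 2: the window is 7–52 days after 25 March 2030 (when the written protest is filed), so 1 April 2030 through 16 May 2030; 2 April 2030 falls inside that range.
Step 3: the earliest permitted date is 37 days after 16 April 2030 (end of the 14-day objection period, which began when the protest is served on the awardee on 2 April 2030), i.e. 23 May 2030; done 25 May 2030, after the minimum wait.
Step 4: the earliest permitted date is 11 days after 25 May 2030 (when the protest bond is posted), i.e. 5 June 2030; 6 June 2030 is on or after that date.
Step 5: 20 days after 27 June 2030 (end of the 21-day review period, which began when the statement of grounds is filed on 6 June 2030) is 17 July 2030; 19 July 2030 misses that deadline by 2 days.

Step 5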